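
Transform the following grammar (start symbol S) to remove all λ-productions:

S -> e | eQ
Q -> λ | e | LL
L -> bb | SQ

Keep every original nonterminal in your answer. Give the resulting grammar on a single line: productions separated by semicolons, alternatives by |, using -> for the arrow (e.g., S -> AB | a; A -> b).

S -> e | eQ; L -> S | SQ | bb; Q -> e | LL

Nullable set: {Q}.
S -> eQ: Q nullable, giving e | eQ.
L -> SQ: Q nullable, giving S | SQ.
Drop Q -> λ.
Unchanged (no nullable symbols): S -> e; L -> bb; Q -> LL; Q -> e.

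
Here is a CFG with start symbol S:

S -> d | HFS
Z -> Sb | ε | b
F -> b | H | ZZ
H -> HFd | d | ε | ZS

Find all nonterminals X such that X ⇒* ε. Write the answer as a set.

Directly nullable (have an ε-rule): {H, Z}.
F is nullable via F -> H (every symbol on the right is already known nullable).
Not nullable: S — each has a terminal in every rule's right-hand side or depends on a non-nullable symbol.

{F, H, Z}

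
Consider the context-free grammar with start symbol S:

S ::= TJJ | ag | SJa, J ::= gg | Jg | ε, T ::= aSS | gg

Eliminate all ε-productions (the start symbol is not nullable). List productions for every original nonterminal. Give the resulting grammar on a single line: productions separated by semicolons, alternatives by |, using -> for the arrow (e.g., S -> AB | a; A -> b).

Nullable set: {J}.
S -> SJa: J nullable, giving SJa | Sa.
S -> TJJ: J, J nullable, giving T | TJ | TJJ.
Drop J -> ε.
J -> Jg: J nullable, giving Jg | g.
Unchanged (no nullable symbols): S -> ag; J -> gg; T -> aSS; T -> gg.

S -> T | Sa | TJ | ag | SJa | TJJ; J -> g | Jg | gg; T -> gg | aSS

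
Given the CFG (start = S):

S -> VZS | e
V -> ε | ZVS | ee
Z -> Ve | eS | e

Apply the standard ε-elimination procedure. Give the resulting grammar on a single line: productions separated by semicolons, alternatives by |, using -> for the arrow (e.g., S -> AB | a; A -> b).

S -> e | ZS | VZS; V -> ZS | ee | ZVS; Z -> e | Ve | eS

Nullable set: {V}.
S -> VZS: V nullable, giving VZS | ZS.
Drop V -> ε.
V -> ZVS: V nullable, giving ZS | ZVS.
Z -> Ve: V nullable, giving Ve | e.
Unchanged (no nullable symbols): S -> e; V -> ee; Z -> e; Z -> eS.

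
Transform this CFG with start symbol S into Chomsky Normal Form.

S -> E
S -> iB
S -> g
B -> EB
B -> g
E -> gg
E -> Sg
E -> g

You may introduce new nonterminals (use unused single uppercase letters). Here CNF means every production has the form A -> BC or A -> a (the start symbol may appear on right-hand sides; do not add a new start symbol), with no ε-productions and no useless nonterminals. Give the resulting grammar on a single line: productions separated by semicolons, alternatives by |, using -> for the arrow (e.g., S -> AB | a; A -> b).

S -> g | AA | CB | SA; A -> g; B -> g | EB; C -> i; E -> g | AA | SA

No ε-productions.
After unit-elimination: S -> g | Sg | gg | iB; B -> g | EB; E -> g | Sg | gg.
TERM: introduce A -> g, C -> i and substitute in every rule of length ≥2.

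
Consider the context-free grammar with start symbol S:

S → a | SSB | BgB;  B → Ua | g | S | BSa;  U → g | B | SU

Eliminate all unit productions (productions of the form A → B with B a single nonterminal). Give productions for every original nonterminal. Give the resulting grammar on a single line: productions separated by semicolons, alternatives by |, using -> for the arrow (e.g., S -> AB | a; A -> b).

S -> a | BgB | SSB; B -> a | g | Ua | BSa | BgB | SSB; U -> a | g | SU | Ua | BSa | BgB | SSB

Unit productions: B->S, U->B.
Unit pairs (A ⇒* B via units): (B,S), (U,B), (U,S).
S: inherits non-unit rules of {S} → BgB | SSB | a.
B: inherits non-unit rules of {B, S} → BSa | BgB | SSB | Ua | a | g.
U: inherits non-unit rules of {B, S, U} → BSa | BgB | SSB | SU | Ua | a | g.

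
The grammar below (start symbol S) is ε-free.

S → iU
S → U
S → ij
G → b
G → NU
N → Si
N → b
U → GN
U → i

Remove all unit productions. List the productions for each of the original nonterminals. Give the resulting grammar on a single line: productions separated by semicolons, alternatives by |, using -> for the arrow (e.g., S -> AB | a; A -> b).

Unit productions: S->U.
Unit pairs (A ⇒* B via units): (S,U).
S: inherits non-unit rules of {S, U} → GN | i | iU | ij.
G: inherits non-unit rules of {G} → NU | b.
N: inherits non-unit rules of {N} → Si | b.
U: inherits non-unit rules of {U} → GN | i.

S -> i | GN | iU | ij; G -> b | NU; N -> b | Si; U -> i | GN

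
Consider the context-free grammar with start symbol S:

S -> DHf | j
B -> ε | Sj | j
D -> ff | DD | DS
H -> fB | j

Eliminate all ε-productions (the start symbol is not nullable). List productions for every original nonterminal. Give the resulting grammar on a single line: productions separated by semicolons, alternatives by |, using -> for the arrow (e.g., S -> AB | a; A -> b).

Nullable set: {B}.
Drop B -> ε.
H -> fB: B nullable, giving f | fB.
Unchanged (no nullable symbols): S -> DHf; S -> j; B -> Sj; B -> j; D -> DD; D -> DS; D -> ff; H -> j.

S -> j | DHf; B -> j | Sj; D -> DD | DS | ff; H -> f | j | fB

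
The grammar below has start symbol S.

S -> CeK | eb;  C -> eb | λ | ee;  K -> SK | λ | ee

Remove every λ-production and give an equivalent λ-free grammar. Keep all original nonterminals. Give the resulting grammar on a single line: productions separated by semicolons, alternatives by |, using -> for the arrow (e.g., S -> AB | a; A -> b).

S -> e | Ce | eK | eb | CeK; C -> eb | ee; K -> S | SK | ee

Nullable set: {C, K}.
S -> CeK: C, K nullable, giving Ce | CeK | e | eK.
Drop C -> λ.
Drop K -> λ.
K -> SK: K nullable, giving S | SK.
Unchanged (no nullable symbols): S -> eb; C -> eb; C -> ee; K -> ee.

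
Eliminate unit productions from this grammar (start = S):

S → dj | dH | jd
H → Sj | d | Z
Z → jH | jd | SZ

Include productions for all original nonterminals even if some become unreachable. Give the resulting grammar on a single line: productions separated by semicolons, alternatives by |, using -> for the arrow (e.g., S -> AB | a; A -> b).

Unit productions: H->Z.
Unit pairs (A ⇒* B via units): (H,Z).
S: inherits non-unit rules of {S} → dH | dj | jd.
H: inherits non-unit rules of {H, Z} → SZ | Sj | d | jH | jd.
Z: inherits non-unit rules of {Z} → SZ | jH | jd.

S -> dH | dj | jd; H -> d | SZ | Sj | jH | jd; Z -> SZ | jH | jd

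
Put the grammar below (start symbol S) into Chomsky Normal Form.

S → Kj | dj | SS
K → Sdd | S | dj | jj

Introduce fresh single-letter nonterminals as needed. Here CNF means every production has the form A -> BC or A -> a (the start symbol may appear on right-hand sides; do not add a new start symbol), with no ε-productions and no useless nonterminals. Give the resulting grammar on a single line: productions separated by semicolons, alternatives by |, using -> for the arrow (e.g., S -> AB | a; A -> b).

No ε-productions.
After unit-elimination: S -> Kj | SS | dj; K -> Kj | SS | dj | jj | Sdd.
TERM: introduce B -> d, A -> j and substitute in every rule of length ≥2.
BIN: K -> SBB becomes K -> SC, C -> BB.

S -> BA | KA | SS; A -> j; B -> d; C -> BB; K -> AA | BA | KA | SC | SS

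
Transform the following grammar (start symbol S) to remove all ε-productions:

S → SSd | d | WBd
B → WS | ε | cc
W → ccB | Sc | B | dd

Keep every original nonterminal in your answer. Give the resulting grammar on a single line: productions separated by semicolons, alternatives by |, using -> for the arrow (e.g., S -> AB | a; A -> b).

Nullable set: {B, W}.
S -> WBd: W, B nullable, giving Bd | WBd | Wd | d.
Drop B -> ε.
B -> WS: W nullable, giving S | WS.
W -> B: B nullable, giving B.
W -> ccB: B nullable, giving cc | ccB.
Unchanged (no nullable symbols): S -> SSd; S -> d; B -> cc; W -> Sc; W -> dd.

S -> d | Bd | Wd | SSd | WBd; B -> S | WS | cc; W -> B | Sc | cc | dd | ccB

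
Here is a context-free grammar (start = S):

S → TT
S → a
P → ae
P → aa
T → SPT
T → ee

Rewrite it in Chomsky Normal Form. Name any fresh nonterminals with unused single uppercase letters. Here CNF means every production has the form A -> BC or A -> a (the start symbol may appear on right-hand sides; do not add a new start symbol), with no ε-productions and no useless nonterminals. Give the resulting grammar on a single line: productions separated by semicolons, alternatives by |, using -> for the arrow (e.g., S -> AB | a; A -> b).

No ε-productions.
No unit productions to eliminate.
TERM: introduce A -> a, B -> e and substitute in every rule of length ≥2.
BIN: T -> SPT becomes T -> SC, C -> PT.

S -> a | TT; A -> a; B -> e; C -> PT; P -> AA | AB; T -> BB | SC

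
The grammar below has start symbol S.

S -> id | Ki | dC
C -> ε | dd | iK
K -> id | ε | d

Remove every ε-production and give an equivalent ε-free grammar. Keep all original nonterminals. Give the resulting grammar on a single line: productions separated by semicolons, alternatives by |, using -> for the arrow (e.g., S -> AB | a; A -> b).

S -> d | i | Ki | dC | id; C -> i | dd | iK; K -> d | id

Nullable set: {C, K}.
S -> Ki: K nullable, giving Ki | i.
S -> dC: C nullable, giving d | dC.
Drop C -> ε.
C -> iK: K nullable, giving i | iK.
Drop K -> ε.
Unchanged (no nullable symbols): S -> id; C -> dd; K -> d; K -> id.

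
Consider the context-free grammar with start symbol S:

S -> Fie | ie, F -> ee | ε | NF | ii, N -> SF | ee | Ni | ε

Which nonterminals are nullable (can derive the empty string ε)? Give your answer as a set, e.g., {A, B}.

Directly nullable (have an ε-rule): {F, N}.
Not nullable: S — each has a terminal in every rule's right-hand side or depends on a non-nullable symbol.

{F, N}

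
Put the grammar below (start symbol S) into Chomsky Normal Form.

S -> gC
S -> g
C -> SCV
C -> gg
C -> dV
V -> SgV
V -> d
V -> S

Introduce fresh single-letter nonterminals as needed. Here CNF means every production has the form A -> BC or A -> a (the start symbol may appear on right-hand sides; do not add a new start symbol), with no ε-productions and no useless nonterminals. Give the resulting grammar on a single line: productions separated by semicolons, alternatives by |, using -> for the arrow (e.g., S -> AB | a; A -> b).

No ε-productions.
After unit-elimination: S -> g | gC; C -> dV | gg | SCV; V -> d | g | gC | SgV.
TERM: introduce A -> d, B -> g and substitute in every rule of length ≥2.
BIN: C -> SCV becomes C -> SD, D -> CV; V -> SBV becomes V -> SE, E -> BV.

S -> g | BC; A -> d; B -> g; C -> AV | BB | SD; D -> CV; E -> BV; V -> d | g | BC | SE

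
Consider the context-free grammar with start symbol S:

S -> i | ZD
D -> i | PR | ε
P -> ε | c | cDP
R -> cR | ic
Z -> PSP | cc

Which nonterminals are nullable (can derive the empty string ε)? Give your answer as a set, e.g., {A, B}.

{D, P}

Directly nullable (have an ε-rule): {D, P}.
Not nullable: R, S, Z — each has a terminal in every rule's right-hand side or depends on a non-nullable symbol.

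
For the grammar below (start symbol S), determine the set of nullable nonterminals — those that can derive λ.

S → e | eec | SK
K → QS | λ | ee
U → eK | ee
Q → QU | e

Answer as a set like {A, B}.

Directly nullable (have an ε-rule): {K}.
Not nullable: Q, S, U — each has a terminal in every rule's right-hand side or depends on a non-nullable symbol.

{K}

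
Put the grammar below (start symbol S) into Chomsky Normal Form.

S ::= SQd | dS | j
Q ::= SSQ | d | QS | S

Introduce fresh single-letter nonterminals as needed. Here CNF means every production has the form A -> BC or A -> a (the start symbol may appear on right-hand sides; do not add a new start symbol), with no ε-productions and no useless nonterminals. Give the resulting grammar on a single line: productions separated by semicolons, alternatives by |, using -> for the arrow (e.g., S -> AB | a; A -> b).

No ε-productions.
After unit-elimination: S -> j | dS | SQd; Q -> d | j | QS | dS | SQd | SSQ.
TERM: introduce A -> d and substitute in every rule of length ≥2.
BIN: Q -> SQA becomes Q -> SB, B -> QA; Q -> SSQ becomes Q -> SC, C -> SQ; S -> SQA becomes S -> SD, D -> QA.

S -> j | AS | SD; A -> d; B -> QA; C -> SQ; D -> QA; Q -> d | j | AS | QS | SB | SC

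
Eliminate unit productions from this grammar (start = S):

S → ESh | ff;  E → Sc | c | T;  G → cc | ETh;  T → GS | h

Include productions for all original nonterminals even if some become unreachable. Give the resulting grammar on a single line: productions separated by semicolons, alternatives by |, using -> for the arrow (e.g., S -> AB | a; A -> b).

S -> ff | ESh; E -> c | h | GS | Sc; G -> cc | ETh; T -> h | GS

Unit productions: E->T.
Unit pairs (A ⇒* B via units): (E,T).
S: inherits non-unit rules of {S} → ESh | ff.
E: inherits non-unit rules of {E, T} → GS | Sc | c | h.
G: inherits non-unit rules of {G} → ETh | cc.
T: inherits non-unit rules of {T} → GS | h.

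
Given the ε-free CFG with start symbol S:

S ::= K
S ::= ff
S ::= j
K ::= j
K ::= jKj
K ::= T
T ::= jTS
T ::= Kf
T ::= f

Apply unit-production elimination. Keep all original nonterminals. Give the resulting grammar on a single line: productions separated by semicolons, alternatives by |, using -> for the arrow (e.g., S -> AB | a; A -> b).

Unit productions: K->T, S->K.
Unit pairs (A ⇒* B via units): (K,T), (S,K), (S,T).
S: inherits non-unit rules of {K, S, T} → Kf | f | ff | j | jKj | jTS.
K: inherits non-unit rules of {K, T} → Kf | f | j | jKj | jTS.
T: inherits non-unit rules of {T} → Kf | f | jTS.

S -> f | j | Kf | ff | jKj | jTS; K -> f | j | Kf | jKj | jTS; T -> f | Kf | jTS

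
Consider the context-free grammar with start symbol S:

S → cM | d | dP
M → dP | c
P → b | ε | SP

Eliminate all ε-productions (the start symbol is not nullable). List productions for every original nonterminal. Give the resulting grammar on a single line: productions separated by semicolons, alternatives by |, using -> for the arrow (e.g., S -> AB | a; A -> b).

Nullable set: {P}.
S -> dP: P nullable, giving d | dP.
M -> dP: P nullable, giving d | dP.
Drop P -> ε.
P -> SP: P nullable, giving S | SP.
Unchanged (no nullable symbols): S -> cM; S -> d; M -> c; P -> b.

S -> d | cM | dP; M -> c | d | dP; P -> S | b | SP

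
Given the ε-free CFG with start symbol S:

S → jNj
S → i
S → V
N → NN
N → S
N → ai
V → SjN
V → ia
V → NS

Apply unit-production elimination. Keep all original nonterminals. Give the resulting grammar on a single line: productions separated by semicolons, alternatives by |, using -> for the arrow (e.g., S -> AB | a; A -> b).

S -> i | NS | ia | SjN | jNj; N -> i | NN | NS | ai | ia | SjN | jNj; V -> NS | ia | SjN

Unit productions: N->S, S->V.
Unit pairs (A ⇒* B via units): (N,S), (N,V), (S,V).
S: inherits non-unit rules of {S, V} → NS | SjN | i | ia | jNj.
N: inherits non-unit rules of {N, S, V} → NN | NS | SjN | ai | i | ia | jNj.
V: inherits non-unit rules of {V} → NS | SjN | ia.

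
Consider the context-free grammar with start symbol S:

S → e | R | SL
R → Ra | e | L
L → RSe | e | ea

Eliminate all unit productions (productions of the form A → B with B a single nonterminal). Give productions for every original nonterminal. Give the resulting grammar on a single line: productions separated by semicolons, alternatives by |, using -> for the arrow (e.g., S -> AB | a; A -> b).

Unit productions: R->L, S->R.
Unit pairs (A ⇒* B via units): (R,L), (S,L), (S,R).
S: inherits non-unit rules of {L, R, S} → RSe | Ra | SL | e | ea.
L: inherits non-unit rules of {L} → RSe | e | ea.
R: inherits non-unit rules of {L, R} → RSe | Ra | e | ea.

S -> e | Ra | SL | ea | RSe; L -> e | ea | RSe; R -> e | Ra | ea | RSe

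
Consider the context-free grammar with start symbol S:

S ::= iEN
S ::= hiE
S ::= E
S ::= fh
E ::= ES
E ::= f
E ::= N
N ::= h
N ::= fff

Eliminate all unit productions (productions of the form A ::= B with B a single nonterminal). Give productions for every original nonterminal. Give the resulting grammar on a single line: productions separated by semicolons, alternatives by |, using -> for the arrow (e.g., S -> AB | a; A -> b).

S -> f | h | ES | fh | fff | hiE | iEN; E -> f | h | ES | fff; N -> h | fff

Unit productions: E->N, S->E.
Unit pairs (A ⇒* B via units): (E,N), (S,E), (S,N).
S: inherits non-unit rules of {E, N, S} → ES | f | fff | fh | h | hiE | iEN.
E: inherits non-unit rules of {E, N} → ES | f | fff | h.
N: inherits non-unit rules of {N} → fff | h.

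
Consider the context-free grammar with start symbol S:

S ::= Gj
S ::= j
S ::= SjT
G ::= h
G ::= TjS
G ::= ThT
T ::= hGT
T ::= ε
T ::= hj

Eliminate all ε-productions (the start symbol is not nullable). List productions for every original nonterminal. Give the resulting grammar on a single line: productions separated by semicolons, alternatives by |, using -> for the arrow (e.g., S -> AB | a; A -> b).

S -> j | Gj | Sj | SjT; G -> h | Th | hT | jS | ThT | TjS; T -> hG | hj | hGT

Nullable set: {T}.
S -> SjT: T nullable, giving Sj | SjT.
G -> ThT: T, T nullable, giving Th | ThT | h | hT.
G -> TjS: T nullable, giving TjS | jS.
Drop T -> ε.
T -> hGT: T nullable, giving hG | hGT.
Unchanged (no nullable symbols): S -> Gj; S -> j; G -> h; T -> hj.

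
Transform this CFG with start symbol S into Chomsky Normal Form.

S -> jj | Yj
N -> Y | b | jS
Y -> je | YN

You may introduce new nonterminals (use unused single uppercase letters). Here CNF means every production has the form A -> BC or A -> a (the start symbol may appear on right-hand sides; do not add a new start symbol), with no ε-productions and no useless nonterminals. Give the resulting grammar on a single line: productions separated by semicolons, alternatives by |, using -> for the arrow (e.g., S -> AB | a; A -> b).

S -> AA | YA; A -> j; B -> e; N -> b | AB | AS | YN; Y -> AB | YN

No ε-productions.
After unit-elimination: S -> Yj | jj; N -> b | YN | jS | je; Y -> YN | je.
TERM: introduce B -> e, A -> j and substitute in every rule of length ≥2.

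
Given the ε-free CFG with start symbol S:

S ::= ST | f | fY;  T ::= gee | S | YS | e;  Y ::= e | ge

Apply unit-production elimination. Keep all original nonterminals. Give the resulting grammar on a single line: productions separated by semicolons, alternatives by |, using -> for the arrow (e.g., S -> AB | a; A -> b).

S -> f | ST | fY; T -> e | f | ST | YS | fY | gee; Y -> e | ge

Unit productions: T->S.
Unit pairs (A ⇒* B via units): (T,S).
S: inherits non-unit rules of {S} → ST | f | fY.
T: inherits non-unit rules of {S, T} → ST | YS | e | f | fY | gee.
Y: inherits non-unit rules of {Y} → e | ge.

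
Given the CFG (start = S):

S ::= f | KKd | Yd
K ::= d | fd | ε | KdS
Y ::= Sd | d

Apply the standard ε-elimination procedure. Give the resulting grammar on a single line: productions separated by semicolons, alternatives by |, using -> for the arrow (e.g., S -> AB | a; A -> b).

S -> d | f | Kd | Yd | KKd; K -> d | dS | fd | KdS; Y -> d | Sd

Nullable set: {K}.
S -> KKd: K, K nullable, giving KKd | Kd | d.
Drop K -> ε.
K -> KdS: K nullable, giving KdS | dS.
Unchanged (no nullable symbols): S -> Yd; S -> f; K -> d; K -> fd; Y -> Sd; Y -> d.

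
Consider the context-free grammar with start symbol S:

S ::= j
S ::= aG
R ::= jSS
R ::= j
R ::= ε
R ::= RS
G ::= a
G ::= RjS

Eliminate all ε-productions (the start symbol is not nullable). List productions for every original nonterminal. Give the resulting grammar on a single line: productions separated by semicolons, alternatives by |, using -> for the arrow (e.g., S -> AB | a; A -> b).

S -> j | aG; G -> a | jS | RjS; R -> S | j | RS | jSS

Nullable set: {R}.
G -> RjS: R nullable, giving RjS | jS.
Drop R -> ε.
R -> RS: R nullable, giving RS | S.
Unchanged (no nullable symbols): S -> aG; S -> j; G -> a; R -> j; R -> jSS.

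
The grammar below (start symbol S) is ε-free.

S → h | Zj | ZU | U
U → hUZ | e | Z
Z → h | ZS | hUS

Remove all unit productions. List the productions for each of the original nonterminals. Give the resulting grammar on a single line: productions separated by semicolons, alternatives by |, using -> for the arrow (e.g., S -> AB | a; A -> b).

S -> e | h | ZS | ZU | Zj | hUS | hUZ; U -> e | h | ZS | hUS | hUZ; Z -> h | ZS | hUS

Unit productions: S->U, U->Z.
Unit pairs (A ⇒* B via units): (S,U), (S,Z), (U,Z).
S: inherits non-unit rules of {S, U, Z} → ZS | ZU | Zj | e | h | hUS | hUZ.
U: inherits non-unit rules of {U, Z} → ZS | e | h | hUS | hUZ.
Z: inherits non-unit rules of {Z} → ZS | h | hUS.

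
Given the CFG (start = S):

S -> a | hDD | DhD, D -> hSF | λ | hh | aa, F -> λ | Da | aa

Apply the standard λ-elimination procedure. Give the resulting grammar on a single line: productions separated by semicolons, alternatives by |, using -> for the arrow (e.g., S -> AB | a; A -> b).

Nullable set: {D, F}.
S -> DhD: D, D nullable, giving Dh | DhD | h | hD.
S -> hDD: D, D nullable, giving h | hD | hDD.
Drop D -> λ.
D -> hSF: F nullable, giving hS | hSF.
Drop F -> λ.
F -> Da: D nullable, giving Da | a.
Unchanged (no nullable symbols): S -> a; D -> aa; D -> hh; F -> aa.

S -> a | h | Dh | hD | DhD | hDD; D -> aa | hS | hh | hSF; F -> a | Da | aa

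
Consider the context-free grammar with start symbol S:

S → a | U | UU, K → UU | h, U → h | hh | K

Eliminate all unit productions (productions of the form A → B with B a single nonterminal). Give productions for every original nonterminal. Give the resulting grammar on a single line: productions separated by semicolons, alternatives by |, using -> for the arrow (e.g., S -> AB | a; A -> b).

Unit productions: S->U, U->K.
Unit pairs (A ⇒* B via units): (S,K), (S,U), (U,K).
S: inherits non-unit rules of {K, S, U} → UU | a | h | hh.
K: inherits non-unit rules of {K} → UU | h.
U: inherits non-unit rules of {K, U} → UU | h | hh.

S -> a | h | UU | hh; K -> h | UU; U -> h | UU | hh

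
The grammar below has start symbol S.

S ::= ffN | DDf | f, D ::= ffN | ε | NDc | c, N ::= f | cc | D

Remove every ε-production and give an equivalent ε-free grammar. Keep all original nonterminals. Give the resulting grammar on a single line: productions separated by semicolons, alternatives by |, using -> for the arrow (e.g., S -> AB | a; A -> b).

S -> f | Df | ff | DDf | ffN; D -> c | Dc | Nc | ff | NDc | ffN; N -> D | f | cc

Nullable set: {D, N}.
S -> DDf: D, D nullable, giving DDf | Df | f.
S -> ffN: N nullable, giving ff | ffN.
Drop D -> ε.
D -> NDc: N, D nullable, giving Dc | NDc | Nc | c.
D -> ffN: N nullable, giving ff | ffN.
N -> D: D nullable, giving D.
Unchanged (no nullable symbols): S -> f; D -> c; N -> cc; N -> f.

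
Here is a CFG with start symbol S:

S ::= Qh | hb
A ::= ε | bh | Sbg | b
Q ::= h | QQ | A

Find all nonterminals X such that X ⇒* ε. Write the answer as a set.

{A, Q}

Directly nullable (have an ε-rule): {A}.
Q is nullable via Q -> A (every symbol on the right is already known nullable).
Not nullable: S — each has a terminal in every rule's right-hand side or depends on a non-nullable symbol.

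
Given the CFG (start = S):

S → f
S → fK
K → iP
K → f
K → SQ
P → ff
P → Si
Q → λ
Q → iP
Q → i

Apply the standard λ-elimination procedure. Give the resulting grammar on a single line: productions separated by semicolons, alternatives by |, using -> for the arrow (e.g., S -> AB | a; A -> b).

Nullable set: {Q}.
K -> SQ: Q nullable, giving S | SQ.
Drop Q -> λ.
Unchanged (no nullable symbols): S -> f; S -> fK; K -> f; K -> iP; P -> Si; P -> ff; Q -> i; Q -> iP.

S -> f | fK; K -> S | f | SQ | iP; P -> Si | ff; Q -> i | iP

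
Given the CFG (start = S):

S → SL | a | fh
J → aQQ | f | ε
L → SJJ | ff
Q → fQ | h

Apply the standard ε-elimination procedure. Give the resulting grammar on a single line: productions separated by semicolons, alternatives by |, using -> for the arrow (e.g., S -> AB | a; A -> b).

S -> a | SL | fh; J -> f | aQQ; L -> S | SJ | ff | SJJ; Q -> h | fQ

Nullable set: {J}.
Drop J -> ε.
L -> SJJ: J, J nullable, giving S | SJ | SJJ.
Unchanged (no nullable symbols): S -> SL; S -> a; S -> fh; J -> aQQ; J -> f; L -> ff; Q -> fQ; Q -> h.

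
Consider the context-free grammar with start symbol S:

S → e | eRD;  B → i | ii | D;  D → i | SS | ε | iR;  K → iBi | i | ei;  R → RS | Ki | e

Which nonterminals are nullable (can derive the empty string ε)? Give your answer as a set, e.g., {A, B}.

{B, D}

Directly nullable (have an ε-rule): {D}.
B is nullable via B -> D (every symbol on the right is already known nullable).
Not nullable: K, R, S — each has a terminal in every rule's right-hand side or depends on a non-nullable symbol.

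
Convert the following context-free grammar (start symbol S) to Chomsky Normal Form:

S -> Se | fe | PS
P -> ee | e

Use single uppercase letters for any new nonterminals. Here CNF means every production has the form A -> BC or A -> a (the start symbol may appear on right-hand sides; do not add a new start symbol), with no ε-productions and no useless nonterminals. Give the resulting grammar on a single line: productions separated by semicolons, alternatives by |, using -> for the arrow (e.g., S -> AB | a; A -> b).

No ε-productions.
No unit productions to eliminate.
TERM: introduce A -> e, B -> f and substitute in every rule of length ≥2.

S -> BA | PS | SA; A -> e; B -> f; P -> e | AA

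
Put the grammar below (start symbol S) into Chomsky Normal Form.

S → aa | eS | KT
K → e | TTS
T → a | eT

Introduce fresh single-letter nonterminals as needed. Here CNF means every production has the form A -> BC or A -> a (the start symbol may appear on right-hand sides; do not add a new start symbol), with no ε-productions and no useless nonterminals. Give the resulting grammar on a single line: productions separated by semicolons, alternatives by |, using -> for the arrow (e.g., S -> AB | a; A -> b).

S -> AA | BS | KT; A -> a; B -> e; C -> TS; K -> e | TC; T -> a | BT

No ε-productions.
No unit productions to eliminate.
TERM: introduce A -> a, B -> e and substitute in every rule of length ≥2.
BIN: K -> TTS becomes K -> TC, C -> TS.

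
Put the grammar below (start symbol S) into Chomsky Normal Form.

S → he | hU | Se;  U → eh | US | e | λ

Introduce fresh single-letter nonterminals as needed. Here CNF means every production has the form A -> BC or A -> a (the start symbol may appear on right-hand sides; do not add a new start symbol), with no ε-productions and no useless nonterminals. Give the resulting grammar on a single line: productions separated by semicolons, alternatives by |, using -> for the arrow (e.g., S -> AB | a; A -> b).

S -> h | BA | BU | SA; A -> e; B -> h; U -> e | h | AB | BA | BU | SA | US

Nullable: {U}; after ε-elimination: S -> h | Se | hU | he; U -> S | e | US | eh.
After unit-elimination: S -> h | Se | hU | he; U -> e | h | Se | US | eh | hU | he.
TERM: introduce A -> e, B -> h and substitute in every rule of length ≥2.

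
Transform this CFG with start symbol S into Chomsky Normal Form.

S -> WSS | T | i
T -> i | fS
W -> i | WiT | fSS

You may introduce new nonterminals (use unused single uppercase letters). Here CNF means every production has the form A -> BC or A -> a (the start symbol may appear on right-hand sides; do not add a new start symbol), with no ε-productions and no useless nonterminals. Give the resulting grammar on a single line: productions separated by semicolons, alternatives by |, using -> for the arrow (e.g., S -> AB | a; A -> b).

S -> i | AS | WC; A -> f; B -> i; C -> SS; D -> SS; E -> BT; T -> i | AS; W -> i | AD | WE

No ε-productions.
After unit-elimination: S -> i | fS | WSS; T -> i | fS; W -> i | WiT | fSS.
TERM: introduce A -> f, B -> i and substitute in every rule of length ≥2.
BIN: S -> WSS becomes S -> WC, C -> SS; W -> ASS becomes W -> AD, D -> SS; W -> WBT becomes W -> WE, E -> BT.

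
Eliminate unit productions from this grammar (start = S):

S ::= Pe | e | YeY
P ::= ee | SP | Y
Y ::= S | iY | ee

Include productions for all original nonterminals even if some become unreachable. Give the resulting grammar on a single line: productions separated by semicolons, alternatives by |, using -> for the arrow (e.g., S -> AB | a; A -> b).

Unit productions: P->Y, Y->S.
Unit pairs (A ⇒* B via units): (P,S), (P,Y), (Y,S).
S: inherits non-unit rules of {S} → Pe | YeY | e.
P: inherits non-unit rules of {P, S, Y} → Pe | SP | YeY | e | ee | iY.
Y: inherits non-unit rules of {S, Y} → Pe | YeY | e | ee | iY.

S -> e | Pe | YeY; P -> e | Pe | SP | ee | iY | YeY; Y -> e | Pe | ee | iY | YeY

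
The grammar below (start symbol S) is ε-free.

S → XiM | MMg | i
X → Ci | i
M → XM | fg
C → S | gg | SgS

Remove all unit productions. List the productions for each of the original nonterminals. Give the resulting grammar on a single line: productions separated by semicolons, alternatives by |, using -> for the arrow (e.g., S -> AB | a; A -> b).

Unit productions: C->S.
Unit pairs (A ⇒* B via units): (C,S).
S: inherits non-unit rules of {S} → MMg | XiM | i.
C: inherits non-unit rules of {C, S} → MMg | SgS | XiM | gg | i.
M: inherits non-unit rules of {M} → XM | fg.
X: inherits non-unit rules of {X} → Ci | i.

S -> i | MMg | XiM; C -> i | gg | MMg | SgS | XiM; M -> XM | fg; X -> i | Ci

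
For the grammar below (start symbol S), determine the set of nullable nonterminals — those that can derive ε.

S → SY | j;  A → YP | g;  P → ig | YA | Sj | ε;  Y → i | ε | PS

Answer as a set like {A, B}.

Directly nullable (have an ε-rule): {P, Y}.
A is nullable via A -> YP (every symbol on the right is already known nullable).
Not nullable: S — each has a terminal in every rule's right-hand side or depends on a non-nullable symbol.

{A, P, Y}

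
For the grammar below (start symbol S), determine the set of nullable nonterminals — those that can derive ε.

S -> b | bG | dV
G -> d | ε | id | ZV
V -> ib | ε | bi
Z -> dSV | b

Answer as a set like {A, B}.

{G, V}

Directly nullable (have an ε-rule): {G, V}.
Not nullable: S, Z — each has a terminal in every rule's right-hand side or depends on a non-nullable symbol.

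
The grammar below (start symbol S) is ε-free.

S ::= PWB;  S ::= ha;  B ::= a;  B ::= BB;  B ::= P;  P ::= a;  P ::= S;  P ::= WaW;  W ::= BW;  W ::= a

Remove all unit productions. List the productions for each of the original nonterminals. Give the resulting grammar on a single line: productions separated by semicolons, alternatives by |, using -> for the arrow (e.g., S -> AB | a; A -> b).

S -> ha | PWB; B -> a | BB | ha | PWB | WaW; P -> a | ha | PWB | WaW; W -> a | BW

Unit productions: B->P, P->S.
Unit pairs (A ⇒* B via units): (B,P), (B,S), (P,S).
S: inherits non-unit rules of {S} → PWB | ha.
B: inherits non-unit rules of {B, P, S} → BB | PWB | WaW | a | ha.
P: inherits non-unit rules of {P, S} → PWB | WaW | a | ha.
W: inherits non-unit rules of {W} → BW | a.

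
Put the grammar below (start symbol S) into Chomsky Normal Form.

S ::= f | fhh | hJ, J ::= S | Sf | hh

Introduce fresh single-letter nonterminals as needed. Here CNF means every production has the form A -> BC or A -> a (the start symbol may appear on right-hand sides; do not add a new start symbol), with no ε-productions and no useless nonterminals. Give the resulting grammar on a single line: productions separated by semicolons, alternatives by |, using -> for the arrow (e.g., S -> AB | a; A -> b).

No ε-productions.
After unit-elimination: S -> f | hJ | fhh; J -> f | Sf | hJ | hh | fhh.
TERM: introduce A -> f, B -> h and substitute in every rule of length ≥2.
BIN: J -> ABB becomes J -> AC, C -> BB; S -> ABB becomes S -> AD, D -> BB.

S -> f | AD | BJ; A -> f; B -> h; C -> BB; D -> BB; J -> f | AC | BB | BJ | SA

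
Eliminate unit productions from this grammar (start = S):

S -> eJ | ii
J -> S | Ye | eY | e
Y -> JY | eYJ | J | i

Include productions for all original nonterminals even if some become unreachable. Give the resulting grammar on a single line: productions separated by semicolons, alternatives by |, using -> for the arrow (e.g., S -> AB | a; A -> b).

S -> eJ | ii; J -> e | Ye | eJ | eY | ii; Y -> e | i | JY | Ye | eJ | eY | ii | eYJ

Unit productions: J->S, Y->J.
Unit pairs (A ⇒* B via units): (J,S), (Y,J), (Y,S).
S: inherits non-unit rules of {S} → eJ | ii.
J: inherits non-unit rules of {J, S} → Ye | e | eJ | eY | ii.
Y: inherits non-unit rules of {J, S, Y} → JY | Ye | e | eJ | eY | eYJ | i | ii.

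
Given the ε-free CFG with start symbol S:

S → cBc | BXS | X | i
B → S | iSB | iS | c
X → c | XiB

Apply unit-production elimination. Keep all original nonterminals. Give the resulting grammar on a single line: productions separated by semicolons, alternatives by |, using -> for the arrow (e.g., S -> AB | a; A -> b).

S -> c | i | BXS | XiB | cBc; B -> c | i | iS | BXS | XiB | cBc | iSB; X -> c | XiB

Unit productions: B->S, S->X.
Unit pairs (A ⇒* B via units): (B,S), (B,X), (S,X).
S: inherits non-unit rules of {S, X} → BXS | XiB | c | cBc | i.
B: inherits non-unit rules of {B, S, X} → BXS | XiB | c | cBc | i | iS | iSB.
X: inherits non-unit rules of {X} → XiB | c.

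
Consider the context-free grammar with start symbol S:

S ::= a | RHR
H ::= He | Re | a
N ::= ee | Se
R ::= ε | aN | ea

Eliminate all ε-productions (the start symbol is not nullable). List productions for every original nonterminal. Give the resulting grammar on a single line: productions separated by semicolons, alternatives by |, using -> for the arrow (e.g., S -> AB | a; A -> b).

Nullable set: {R}.
S -> RHR: R, R nullable, giving H | HR | RH | RHR.
H -> Re: R nullable, giving Re | e.
Drop R -> ε.
Unchanged (no nullable symbols): S -> a; H -> He; H -> a; N -> Se; N -> ee; R -> aN; R -> ea.

S -> H | a | HR | RH | RHR; H -> a | e | He | Re; N -> Se | ee; R -> aN | ea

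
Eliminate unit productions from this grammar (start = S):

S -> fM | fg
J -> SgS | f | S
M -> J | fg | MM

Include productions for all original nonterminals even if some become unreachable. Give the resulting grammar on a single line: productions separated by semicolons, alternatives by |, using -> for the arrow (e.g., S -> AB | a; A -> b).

Unit productions: J->S, M->J.
Unit pairs (A ⇒* B via units): (J,S), (M,J), (M,S).
S: inherits non-unit rules of {S} → fM | fg.
J: inherits non-unit rules of {J, S} → SgS | f | fM | fg.
M: inherits non-unit rules of {J, M, S} → MM | SgS | f | fM | fg.

S -> fM | fg; J -> f | fM | fg | SgS; M -> f | MM | fM | fg | SgS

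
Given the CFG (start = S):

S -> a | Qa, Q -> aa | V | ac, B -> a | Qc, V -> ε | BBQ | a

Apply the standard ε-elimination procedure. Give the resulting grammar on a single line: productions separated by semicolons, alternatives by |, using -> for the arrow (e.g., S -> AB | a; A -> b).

S -> a | Qa; B -> a | c | Qc; Q -> V | aa | ac; V -> a | BB | BBQ

Nullable set: {Q, V}.
S -> Qa: Q nullable, giving Qa | a.
B -> Qc: Q nullable, giving Qc | c.
Q -> V: V nullable, giving V.
Drop V -> ε.
V -> BBQ: Q nullable, giving BB | BBQ.
Unchanged (no nullable symbols): S -> a; B -> a; Q -> aa; Q -> ac; V -> a.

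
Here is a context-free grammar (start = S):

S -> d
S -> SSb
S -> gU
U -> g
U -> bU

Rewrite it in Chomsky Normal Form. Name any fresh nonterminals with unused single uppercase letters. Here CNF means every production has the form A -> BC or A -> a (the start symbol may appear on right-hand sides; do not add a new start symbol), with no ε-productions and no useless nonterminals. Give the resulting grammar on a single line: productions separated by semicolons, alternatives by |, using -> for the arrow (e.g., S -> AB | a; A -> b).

S -> d | BU | SC; A -> b; B -> g; C -> SA; U -> g | AU

No ε-productions.
No unit productions to eliminate.
TERM: introduce A -> b, B -> g and substitute in every rule of length ≥2.
BIN: S -> SSA becomes S -> SC, C -> SA.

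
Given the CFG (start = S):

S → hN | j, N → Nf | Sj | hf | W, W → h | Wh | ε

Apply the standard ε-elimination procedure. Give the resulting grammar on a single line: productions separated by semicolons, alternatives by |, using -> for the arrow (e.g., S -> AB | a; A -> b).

S -> h | j | hN; N -> W | f | Nf | Sj | hf; W -> h | Wh

Nullable set: {N, W}.
S -> hN: N nullable, giving h | hN.
N -> Nf: N nullable, giving Nf | f.
N -> W: W nullable, giving W.
Drop W -> ε.
W -> Wh: W nullable, giving Wh | h.
Unchanged (no nullable symbols): S -> j; N -> Sj; N -> hf; W -> h.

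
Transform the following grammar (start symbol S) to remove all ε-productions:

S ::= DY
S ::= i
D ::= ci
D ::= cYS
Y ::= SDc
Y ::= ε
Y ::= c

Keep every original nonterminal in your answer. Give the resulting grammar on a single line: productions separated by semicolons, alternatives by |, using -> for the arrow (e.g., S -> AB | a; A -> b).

Nullable set: {Y}.
S -> DY: Y nullable, giving D | DY.
D -> cYS: Y nullable, giving cS | cYS.
Drop Y -> ε.
Unchanged (no nullable symbols): S -> i; D -> ci; Y -> SDc; Y -> c.

S -> D | i | DY; D -> cS | ci | cYS; Y -> c | SDc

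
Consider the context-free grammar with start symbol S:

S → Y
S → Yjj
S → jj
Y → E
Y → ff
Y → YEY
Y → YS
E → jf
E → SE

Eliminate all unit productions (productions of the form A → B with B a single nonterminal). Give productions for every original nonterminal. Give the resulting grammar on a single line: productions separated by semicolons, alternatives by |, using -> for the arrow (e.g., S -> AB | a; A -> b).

S -> SE | YS | ff | jf | jj | YEY | Yjj; E -> SE | jf; Y -> SE | YS | ff | jf | YEY

Unit productions: S->Y, Y->E.
Unit pairs (A ⇒* B via units): (S,E), (S,Y), (Y,E).
S: inherits non-unit rules of {E, S, Y} → SE | YEY | YS | Yjj | ff | jf | jj.
E: inherits non-unit rules of {E} → SE | jf.
Y: inherits non-unit rules of {E, Y} → SE | YEY | YS | ff | jf.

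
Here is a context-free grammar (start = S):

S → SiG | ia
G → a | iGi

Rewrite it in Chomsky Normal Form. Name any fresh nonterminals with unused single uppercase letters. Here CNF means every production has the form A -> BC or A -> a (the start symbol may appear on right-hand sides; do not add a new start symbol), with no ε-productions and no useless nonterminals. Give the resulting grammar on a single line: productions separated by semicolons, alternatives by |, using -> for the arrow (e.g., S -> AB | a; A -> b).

No ε-productions.
No unit productions to eliminate.
TERM: introduce B -> a, A -> i and substitute in every rule of length ≥2.
BIN: G -> AGA becomes G -> AC, C -> GA; S -> SAG becomes S -> SD, D -> AG.

S -> AB | SD; A -> i; B -> a; C -> GA; D -> AG; G -> a | AC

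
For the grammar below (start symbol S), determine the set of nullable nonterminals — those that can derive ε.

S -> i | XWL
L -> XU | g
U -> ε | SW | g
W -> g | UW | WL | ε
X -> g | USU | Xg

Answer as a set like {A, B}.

{U, W}

Directly nullable (have an ε-rule): {U, W}.
Not nullable: L, S, X — each has a terminal in every rule's right-hand side or depends on a non-nullable symbol.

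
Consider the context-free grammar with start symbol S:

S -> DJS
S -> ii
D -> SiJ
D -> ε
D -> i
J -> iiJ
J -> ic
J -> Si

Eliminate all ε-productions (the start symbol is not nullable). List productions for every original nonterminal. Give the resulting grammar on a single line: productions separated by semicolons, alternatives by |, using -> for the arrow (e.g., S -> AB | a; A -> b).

Nullable set: {D}.
S -> DJS: D nullable, giving DJS | JS.
Drop D -> ε.
Unchanged (no nullable symbols): S -> ii; D -> SiJ; D -> i; J -> Si; J -> ic; J -> iiJ.

S -> JS | ii | DJS; D -> i | SiJ; J -> Si | ic | iiJ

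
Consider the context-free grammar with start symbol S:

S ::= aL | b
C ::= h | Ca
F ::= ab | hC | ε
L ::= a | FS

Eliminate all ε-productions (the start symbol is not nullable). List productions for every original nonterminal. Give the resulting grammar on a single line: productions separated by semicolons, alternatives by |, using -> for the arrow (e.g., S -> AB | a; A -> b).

S -> b | aL; C -> h | Ca; F -> ab | hC; L -> S | a | FS

Nullable set: {F}.
Drop F -> ε.
L -> FS: F nullable, giving FS | S.
Unchanged (no nullable symbols): S -> aL; S -> b; C -> Ca; C -> h; F -> ab; F -> hC; L -> a.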